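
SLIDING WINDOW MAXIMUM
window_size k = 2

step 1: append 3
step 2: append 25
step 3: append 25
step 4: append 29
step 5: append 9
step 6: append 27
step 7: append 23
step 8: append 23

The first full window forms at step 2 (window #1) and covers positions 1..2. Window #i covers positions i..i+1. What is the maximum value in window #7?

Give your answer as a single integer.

Answer: 23

Derivation:
step 1: append 3 -> window=[3] (not full yet)
step 2: append 25 -> window=[3, 25] -> max=25
step 3: append 25 -> window=[25, 25] -> max=25
step 4: append 29 -> window=[25, 29] -> max=29
step 5: append 9 -> window=[29, 9] -> max=29
step 6: append 27 -> window=[9, 27] -> max=27
step 7: append 23 -> window=[27, 23] -> max=27
step 8: append 23 -> window=[23, 23] -> max=23
Window #7 max = 23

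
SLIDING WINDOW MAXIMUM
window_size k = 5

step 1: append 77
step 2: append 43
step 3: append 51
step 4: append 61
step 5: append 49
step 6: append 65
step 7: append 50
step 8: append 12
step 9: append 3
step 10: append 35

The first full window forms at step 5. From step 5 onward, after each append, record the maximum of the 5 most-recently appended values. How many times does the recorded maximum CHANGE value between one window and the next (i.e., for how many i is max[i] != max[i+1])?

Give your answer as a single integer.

Answer: 1

Derivation:
step 1: append 77 -> window=[77] (not full yet)
step 2: append 43 -> window=[77, 43] (not full yet)
step 3: append 51 -> window=[77, 43, 51] (not full yet)
step 4: append 61 -> window=[77, 43, 51, 61] (not full yet)
step 5: append 49 -> window=[77, 43, 51, 61, 49] -> max=77
step 6: append 65 -> window=[43, 51, 61, 49, 65] -> max=65
step 7: append 50 -> window=[51, 61, 49, 65, 50] -> max=65
step 8: append 12 -> window=[61, 49, 65, 50, 12] -> max=65
step 9: append 3 -> window=[49, 65, 50, 12, 3] -> max=65
step 10: append 35 -> window=[65, 50, 12, 3, 35] -> max=65
Recorded maximums: 77 65 65 65 65 65
Changes between consecutive maximums: 1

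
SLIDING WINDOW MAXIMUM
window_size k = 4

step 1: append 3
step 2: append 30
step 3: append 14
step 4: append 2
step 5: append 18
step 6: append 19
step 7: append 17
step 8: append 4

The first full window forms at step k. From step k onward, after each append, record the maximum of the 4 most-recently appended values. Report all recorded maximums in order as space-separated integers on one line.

step 1: append 3 -> window=[3] (not full yet)
step 2: append 30 -> window=[3, 30] (not full yet)
step 3: append 14 -> window=[3, 30, 14] (not full yet)
step 4: append 2 -> window=[3, 30, 14, 2] -> max=30
step 5: append 18 -> window=[30, 14, 2, 18] -> max=30
step 6: append 19 -> window=[14, 2, 18, 19] -> max=19
step 7: append 17 -> window=[2, 18, 19, 17] -> max=19
step 8: append 4 -> window=[18, 19, 17, 4] -> max=19

Answer: 30 30 19 19 19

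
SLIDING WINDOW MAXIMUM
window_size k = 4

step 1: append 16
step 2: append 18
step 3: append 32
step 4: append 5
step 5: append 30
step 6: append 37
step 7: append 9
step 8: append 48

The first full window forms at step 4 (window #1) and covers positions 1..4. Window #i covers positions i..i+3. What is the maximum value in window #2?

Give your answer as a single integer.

Answer: 32

Derivation:
step 1: append 16 -> window=[16] (not full yet)
step 2: append 18 -> window=[16, 18] (not full yet)
step 3: append 32 -> window=[16, 18, 32] (not full yet)
step 4: append 5 -> window=[16, 18, 32, 5] -> max=32
step 5: append 30 -> window=[18, 32, 5, 30] -> max=32
Window #2 max = 32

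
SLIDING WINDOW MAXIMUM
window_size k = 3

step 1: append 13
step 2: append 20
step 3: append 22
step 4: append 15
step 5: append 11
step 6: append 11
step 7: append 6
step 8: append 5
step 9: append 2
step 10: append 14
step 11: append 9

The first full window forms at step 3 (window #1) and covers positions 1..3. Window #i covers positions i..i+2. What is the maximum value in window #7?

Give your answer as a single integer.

Answer: 6

Derivation:
step 1: append 13 -> window=[13] (not full yet)
step 2: append 20 -> window=[13, 20] (not full yet)
step 3: append 22 -> window=[13, 20, 22] -> max=22
step 4: append 15 -> window=[20, 22, 15] -> max=22
step 5: append 11 -> window=[22, 15, 11] -> max=22
step 6: append 11 -> window=[15, 11, 11] -> max=15
step 7: append 6 -> window=[11, 11, 6] -> max=11
step 8: append 5 -> window=[11, 6, 5] -> max=11
step 9: append 2 -> window=[6, 5, 2] -> max=6
Window #7 max = 6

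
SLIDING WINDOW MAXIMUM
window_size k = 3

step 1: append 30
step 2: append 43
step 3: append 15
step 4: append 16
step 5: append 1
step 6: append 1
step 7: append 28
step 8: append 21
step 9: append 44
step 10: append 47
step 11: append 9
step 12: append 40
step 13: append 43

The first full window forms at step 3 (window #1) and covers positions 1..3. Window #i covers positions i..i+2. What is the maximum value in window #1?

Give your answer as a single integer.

step 1: append 30 -> window=[30] (not full yet)
step 2: append 43 -> window=[30, 43] (not full yet)
step 3: append 15 -> window=[30, 43, 15] -> max=43
Window #1 max = 43

Answer: 43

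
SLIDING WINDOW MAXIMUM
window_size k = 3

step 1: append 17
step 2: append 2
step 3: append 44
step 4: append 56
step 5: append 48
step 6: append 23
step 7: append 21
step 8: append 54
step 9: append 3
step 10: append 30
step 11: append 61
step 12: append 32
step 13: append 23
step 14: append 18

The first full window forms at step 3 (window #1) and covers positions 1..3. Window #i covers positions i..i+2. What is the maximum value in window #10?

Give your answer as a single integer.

step 1: append 17 -> window=[17] (not full yet)
step 2: append 2 -> window=[17, 2] (not full yet)
step 3: append 44 -> window=[17, 2, 44] -> max=44
step 4: append 56 -> window=[2, 44, 56] -> max=56
step 5: append 48 -> window=[44, 56, 48] -> max=56
step 6: append 23 -> window=[56, 48, 23] -> max=56
step 7: append 21 -> window=[48, 23, 21] -> max=48
step 8: append 54 -> window=[23, 21, 54] -> max=54
step 9: append 3 -> window=[21, 54, 3] -> max=54
step 10: append 30 -> window=[54, 3, 30] -> max=54
step 11: append 61 -> window=[3, 30, 61] -> max=61
step 12: append 32 -> window=[30, 61, 32] -> max=61
Window #10 max = 61

Answer: 61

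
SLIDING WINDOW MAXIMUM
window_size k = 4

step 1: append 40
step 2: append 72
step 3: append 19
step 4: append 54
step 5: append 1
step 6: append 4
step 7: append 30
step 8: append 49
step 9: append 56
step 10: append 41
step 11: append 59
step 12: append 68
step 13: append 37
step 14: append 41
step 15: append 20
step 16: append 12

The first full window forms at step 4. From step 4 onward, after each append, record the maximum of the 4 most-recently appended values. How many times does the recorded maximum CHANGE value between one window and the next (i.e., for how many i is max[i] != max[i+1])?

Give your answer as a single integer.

step 1: append 40 -> window=[40] (not full yet)
step 2: append 72 -> window=[40, 72] (not full yet)
step 3: append 19 -> window=[40, 72, 19] (not full yet)
step 4: append 54 -> window=[40, 72, 19, 54] -> max=72
step 5: append 1 -> window=[72, 19, 54, 1] -> max=72
step 6: append 4 -> window=[19, 54, 1, 4] -> max=54
step 7: append 30 -> window=[54, 1, 4, 30] -> max=54
step 8: append 49 -> window=[1, 4, 30, 49] -> max=49
step 9: append 56 -> window=[4, 30, 49, 56] -> max=56
step 10: append 41 -> window=[30, 49, 56, 41] -> max=56
step 11: append 59 -> window=[49, 56, 41, 59] -> max=59
step 12: append 68 -> window=[56, 41, 59, 68] -> max=68
step 13: append 37 -> window=[41, 59, 68, 37] -> max=68
step 14: append 41 -> window=[59, 68, 37, 41] -> max=68
step 15: append 20 -> window=[68, 37, 41, 20] -> max=68
step 16: append 12 -> window=[37, 41, 20, 12] -> max=41
Recorded maximums: 72 72 54 54 49 56 56 59 68 68 68 68 41
Changes between consecutive maximums: 6

Answer: 6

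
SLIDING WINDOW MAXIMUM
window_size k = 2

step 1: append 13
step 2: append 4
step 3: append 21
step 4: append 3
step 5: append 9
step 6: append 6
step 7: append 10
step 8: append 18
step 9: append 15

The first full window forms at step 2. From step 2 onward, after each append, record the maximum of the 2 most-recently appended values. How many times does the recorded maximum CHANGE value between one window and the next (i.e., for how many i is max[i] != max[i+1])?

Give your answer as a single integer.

Answer: 4

Derivation:
step 1: append 13 -> window=[13] (not full yet)
step 2: append 4 -> window=[13, 4] -> max=13
step 3: append 21 -> window=[4, 21] -> max=21
step 4: append 3 -> window=[21, 3] -> max=21
step 5: append 9 -> window=[3, 9] -> max=9
step 6: append 6 -> window=[9, 6] -> max=9
step 7: append 10 -> window=[6, 10] -> max=10
step 8: append 18 -> window=[10, 18] -> max=18
step 9: append 15 -> window=[18, 15] -> max=18
Recorded maximums: 13 21 21 9 9 10 18 18
Changes between consecutive maximums: 4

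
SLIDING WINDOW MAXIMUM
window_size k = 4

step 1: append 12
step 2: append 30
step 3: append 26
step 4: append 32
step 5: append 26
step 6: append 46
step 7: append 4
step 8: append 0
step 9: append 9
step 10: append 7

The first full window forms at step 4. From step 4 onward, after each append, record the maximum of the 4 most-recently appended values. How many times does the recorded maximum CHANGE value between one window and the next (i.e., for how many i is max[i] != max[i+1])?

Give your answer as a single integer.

step 1: append 12 -> window=[12] (not full yet)
step 2: append 30 -> window=[12, 30] (not full yet)
step 3: append 26 -> window=[12, 30, 26] (not full yet)
step 4: append 32 -> window=[12, 30, 26, 32] -> max=32
step 5: append 26 -> window=[30, 26, 32, 26] -> max=32
step 6: append 46 -> window=[26, 32, 26, 46] -> max=46
step 7: append 4 -> window=[32, 26, 46, 4] -> max=46
step 8: append 0 -> window=[26, 46, 4, 0] -> max=46
step 9: append 9 -> window=[46, 4, 0, 9] -> max=46
step 10: append 7 -> window=[4, 0, 9, 7] -> max=9
Recorded maximums: 32 32 46 46 46 46 9
Changes between consecutive maximums: 2

Answer: 2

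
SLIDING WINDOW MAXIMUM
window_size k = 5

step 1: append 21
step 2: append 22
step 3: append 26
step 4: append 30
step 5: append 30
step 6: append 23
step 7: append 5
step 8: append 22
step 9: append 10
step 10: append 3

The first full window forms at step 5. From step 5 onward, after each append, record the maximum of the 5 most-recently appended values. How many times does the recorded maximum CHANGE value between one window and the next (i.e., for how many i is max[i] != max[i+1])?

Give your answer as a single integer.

Answer: 1

Derivation:
step 1: append 21 -> window=[21] (not full yet)
step 2: append 22 -> window=[21, 22] (not full yet)
step 3: append 26 -> window=[21, 22, 26] (not full yet)
step 4: append 30 -> window=[21, 22, 26, 30] (not full yet)
step 5: append 30 -> window=[21, 22, 26, 30, 30] -> max=30
step 6: append 23 -> window=[22, 26, 30, 30, 23] -> max=30
step 7: append 5 -> window=[26, 30, 30, 23, 5] -> max=30
step 8: append 22 -> window=[30, 30, 23, 5, 22] -> max=30
step 9: append 10 -> window=[30, 23, 5, 22, 10] -> max=30
step 10: append 3 -> window=[23, 5, 22, 10, 3] -> max=23
Recorded maximums: 30 30 30 30 30 23
Changes between consecutive maximums: 1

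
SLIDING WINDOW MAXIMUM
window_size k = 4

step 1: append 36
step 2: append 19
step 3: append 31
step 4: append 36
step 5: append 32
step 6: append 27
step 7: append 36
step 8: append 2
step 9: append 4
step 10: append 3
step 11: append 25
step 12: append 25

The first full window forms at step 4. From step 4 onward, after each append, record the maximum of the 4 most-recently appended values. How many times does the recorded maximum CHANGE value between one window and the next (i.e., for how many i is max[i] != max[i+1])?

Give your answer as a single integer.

Answer: 1

Derivation:
step 1: append 36 -> window=[36] (not full yet)
step 2: append 19 -> window=[36, 19] (not full yet)
step 3: append 31 -> window=[36, 19, 31] (not full yet)
step 4: append 36 -> window=[36, 19, 31, 36] -> max=36
step 5: append 32 -> window=[19, 31, 36, 32] -> max=36
step 6: append 27 -> window=[31, 36, 32, 27] -> max=36
step 7: append 36 -> window=[36, 32, 27, 36] -> max=36
step 8: append 2 -> window=[32, 27, 36, 2] -> max=36
step 9: append 4 -> window=[27, 36, 2, 4] -> max=36
step 10: append 3 -> window=[36, 2, 4, 3] -> max=36
step 11: append 25 -> window=[2, 4, 3, 25] -> max=25
step 12: append 25 -> window=[4, 3, 25, 25] -> max=25
Recorded maximums: 36 36 36 36 36 36 36 25 25
Changes between consecutive maximums: 1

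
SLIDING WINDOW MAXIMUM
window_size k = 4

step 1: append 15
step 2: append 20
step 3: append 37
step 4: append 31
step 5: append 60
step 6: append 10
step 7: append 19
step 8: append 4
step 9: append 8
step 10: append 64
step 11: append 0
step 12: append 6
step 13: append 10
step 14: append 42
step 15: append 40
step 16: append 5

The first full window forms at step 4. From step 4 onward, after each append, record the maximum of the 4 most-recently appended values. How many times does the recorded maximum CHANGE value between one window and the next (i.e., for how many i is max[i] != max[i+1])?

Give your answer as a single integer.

Answer: 4

Derivation:
step 1: append 15 -> window=[15] (not full yet)
step 2: append 20 -> window=[15, 20] (not full yet)
step 3: append 37 -> window=[15, 20, 37] (not full yet)
step 4: append 31 -> window=[15, 20, 37, 31] -> max=37
step 5: append 60 -> window=[20, 37, 31, 60] -> max=60
step 6: append 10 -> window=[37, 31, 60, 10] -> max=60
step 7: append 19 -> window=[31, 60, 10, 19] -> max=60
step 8: append 4 -> window=[60, 10, 19, 4] -> max=60
step 9: append 8 -> window=[10, 19, 4, 8] -> max=19
step 10: append 64 -> window=[19, 4, 8, 64] -> max=64
step 11: append 0 -> window=[4, 8, 64, 0] -> max=64
step 12: append 6 -> window=[8, 64, 0, 6] -> max=64
step 13: append 10 -> window=[64, 0, 6, 10] -> max=64
step 14: append 42 -> window=[0, 6, 10, 42] -> max=42
step 15: append 40 -> window=[6, 10, 42, 40] -> max=42
step 16: append 5 -> window=[10, 42, 40, 5] -> max=42
Recorded maximums: 37 60 60 60 60 19 64 64 64 64 42 42 42
Changes between consecutive maximums: 4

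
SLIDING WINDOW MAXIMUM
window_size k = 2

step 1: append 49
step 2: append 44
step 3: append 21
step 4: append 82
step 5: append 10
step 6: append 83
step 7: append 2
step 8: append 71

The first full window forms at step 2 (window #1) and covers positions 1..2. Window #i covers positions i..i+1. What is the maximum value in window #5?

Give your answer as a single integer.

Answer: 83

Derivation:
step 1: append 49 -> window=[49] (not full yet)
step 2: append 44 -> window=[49, 44] -> max=49
step 3: append 21 -> window=[44, 21] -> max=44
step 4: append 82 -> window=[21, 82] -> max=82
step 5: append 10 -> window=[82, 10] -> max=82
step 6: append 83 -> window=[10, 83] -> max=83
Window #5 max = 83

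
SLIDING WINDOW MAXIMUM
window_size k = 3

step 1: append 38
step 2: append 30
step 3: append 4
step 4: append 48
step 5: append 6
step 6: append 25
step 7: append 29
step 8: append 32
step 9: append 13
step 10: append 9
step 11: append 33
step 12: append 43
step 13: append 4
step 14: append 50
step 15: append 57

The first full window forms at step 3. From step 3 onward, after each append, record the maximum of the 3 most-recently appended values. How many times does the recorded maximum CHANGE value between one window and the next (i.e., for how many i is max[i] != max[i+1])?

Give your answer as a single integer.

Answer: 7

Derivation:
step 1: append 38 -> window=[38] (not full yet)
step 2: append 30 -> window=[38, 30] (not full yet)
step 3: append 4 -> window=[38, 30, 4] -> max=38
step 4: append 48 -> window=[30, 4, 48] -> max=48
step 5: append 6 -> window=[4, 48, 6] -> max=48
step 6: append 25 -> window=[48, 6, 25] -> max=48
step 7: append 29 -> window=[6, 25, 29] -> max=29
step 8: append 32 -> window=[25, 29, 32] -> max=32
step 9: append 13 -> window=[29, 32, 13] -> max=32
step 10: append 9 -> window=[32, 13, 9] -> max=32
step 11: append 33 -> window=[13, 9, 33] -> max=33
step 12: append 43 -> window=[9, 33, 43] -> max=43
step 13: append 4 -> window=[33, 43, 4] -> max=43
step 14: append 50 -> window=[43, 4, 50] -> max=50
step 15: append 57 -> window=[4, 50, 57] -> max=57
Recorded maximums: 38 48 48 48 29 32 32 32 33 43 43 50 57
Changes between consecutive maximums: 7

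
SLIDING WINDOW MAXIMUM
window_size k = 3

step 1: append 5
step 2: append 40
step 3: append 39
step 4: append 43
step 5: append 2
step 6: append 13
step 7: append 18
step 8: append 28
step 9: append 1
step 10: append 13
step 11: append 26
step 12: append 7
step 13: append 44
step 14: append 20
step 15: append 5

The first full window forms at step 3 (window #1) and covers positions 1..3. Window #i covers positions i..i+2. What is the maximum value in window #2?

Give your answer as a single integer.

step 1: append 5 -> window=[5] (not full yet)
step 2: append 40 -> window=[5, 40] (not full yet)
step 3: append 39 -> window=[5, 40, 39] -> max=40
step 4: append 43 -> window=[40, 39, 43] -> max=43
Window #2 max = 43

Answer: 43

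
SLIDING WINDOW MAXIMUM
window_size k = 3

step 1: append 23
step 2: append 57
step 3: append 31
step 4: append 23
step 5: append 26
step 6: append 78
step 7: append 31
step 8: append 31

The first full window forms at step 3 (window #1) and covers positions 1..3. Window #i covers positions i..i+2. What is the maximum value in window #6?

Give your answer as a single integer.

Answer: 78

Derivation:
step 1: append 23 -> window=[23] (not full yet)
step 2: append 57 -> window=[23, 57] (not full yet)
step 3: append 31 -> window=[23, 57, 31] -> max=57
step 4: append 23 -> window=[57, 31, 23] -> max=57
step 5: append 26 -> window=[31, 23, 26] -> max=31
step 6: append 78 -> window=[23, 26, 78] -> max=78
step 7: append 31 -> window=[26, 78, 31] -> max=78
step 8: append 31 -> window=[78, 31, 31] -> max=78
Window #6 max = 78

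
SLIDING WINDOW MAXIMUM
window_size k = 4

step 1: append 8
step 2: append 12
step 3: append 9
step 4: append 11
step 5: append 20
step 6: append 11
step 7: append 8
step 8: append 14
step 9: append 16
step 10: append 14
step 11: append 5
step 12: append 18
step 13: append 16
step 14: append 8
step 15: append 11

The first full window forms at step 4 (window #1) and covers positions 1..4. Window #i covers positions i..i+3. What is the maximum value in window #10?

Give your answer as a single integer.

Answer: 18

Derivation:
step 1: append 8 -> window=[8] (not full yet)
step 2: append 12 -> window=[8, 12] (not full yet)
step 3: append 9 -> window=[8, 12, 9] (not full yet)
step 4: append 11 -> window=[8, 12, 9, 11] -> max=12
step 5: append 20 -> window=[12, 9, 11, 20] -> max=20
step 6: append 11 -> window=[9, 11, 20, 11] -> max=20
step 7: append 8 -> window=[11, 20, 11, 8] -> max=20
step 8: append 14 -> window=[20, 11, 8, 14] -> max=20
step 9: append 16 -> window=[11, 8, 14, 16] -> max=16
step 10: append 14 -> window=[8, 14, 16, 14] -> max=16
step 11: append 5 -> window=[14, 16, 14, 5] -> max=16
step 12: append 18 -> window=[16, 14, 5, 18] -> max=18
step 13: append 16 -> window=[14, 5, 18, 16] -> max=18
Window #10 max = 18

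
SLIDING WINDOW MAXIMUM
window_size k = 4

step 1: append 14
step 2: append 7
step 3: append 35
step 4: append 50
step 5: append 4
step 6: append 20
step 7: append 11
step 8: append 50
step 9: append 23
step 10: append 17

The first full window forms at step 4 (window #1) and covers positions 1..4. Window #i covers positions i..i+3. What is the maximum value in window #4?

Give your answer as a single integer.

Answer: 50

Derivation:
step 1: append 14 -> window=[14] (not full yet)
step 2: append 7 -> window=[14, 7] (not full yet)
step 3: append 35 -> window=[14, 7, 35] (not full yet)
step 4: append 50 -> window=[14, 7, 35, 50] -> max=50
step 5: append 4 -> window=[7, 35, 50, 4] -> max=50
step 6: append 20 -> window=[35, 50, 4, 20] -> max=50
step 7: append 11 -> window=[50, 4, 20, 11] -> max=50
Window #4 max = 50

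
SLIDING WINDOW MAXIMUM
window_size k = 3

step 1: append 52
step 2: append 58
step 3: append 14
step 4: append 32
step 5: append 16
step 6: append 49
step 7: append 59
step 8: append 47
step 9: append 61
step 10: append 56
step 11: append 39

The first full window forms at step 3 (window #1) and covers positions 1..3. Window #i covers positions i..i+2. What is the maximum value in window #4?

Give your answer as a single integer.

step 1: append 52 -> window=[52] (not full yet)
step 2: append 58 -> window=[52, 58] (not full yet)
step 3: append 14 -> window=[52, 58, 14] -> max=58
step 4: append 32 -> window=[58, 14, 32] -> max=58
step 5: append 16 -> window=[14, 32, 16] -> max=32
step 6: append 49 -> window=[32, 16, 49] -> max=49
Window #4 max = 49

Answer: 49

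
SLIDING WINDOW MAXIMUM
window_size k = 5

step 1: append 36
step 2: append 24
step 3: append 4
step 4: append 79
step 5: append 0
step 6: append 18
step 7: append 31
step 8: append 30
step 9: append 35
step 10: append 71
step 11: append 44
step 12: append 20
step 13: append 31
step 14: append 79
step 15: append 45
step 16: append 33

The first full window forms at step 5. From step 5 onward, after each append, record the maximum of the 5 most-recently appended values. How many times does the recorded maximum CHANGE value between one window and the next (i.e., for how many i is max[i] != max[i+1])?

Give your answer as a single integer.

step 1: append 36 -> window=[36] (not full yet)
step 2: append 24 -> window=[36, 24] (not full yet)
step 3: append 4 -> window=[36, 24, 4] (not full yet)
step 4: append 79 -> window=[36, 24, 4, 79] (not full yet)
step 5: append 0 -> window=[36, 24, 4, 79, 0] -> max=79
step 6: append 18 -> window=[24, 4, 79, 0, 18] -> max=79
step 7: append 31 -> window=[4, 79, 0, 18, 31] -> max=79
step 8: append 30 -> window=[79, 0, 18, 31, 30] -> max=79
step 9: append 35 -> window=[0, 18, 31, 30, 35] -> max=35
step 10: append 71 -> window=[18, 31, 30, 35, 71] -> max=71
step 11: append 44 -> window=[31, 30, 35, 71, 44] -> max=71
step 12: append 20 -> window=[30, 35, 71, 44, 20] -> max=71
step 13: append 31 -> window=[35, 71, 44, 20, 31] -> max=71
step 14: append 79 -> window=[71, 44, 20, 31, 79] -> max=79
step 15: append 45 -> window=[44, 20, 31, 79, 45] -> max=79
step 16: append 33 -> window=[20, 31, 79, 45, 33] -> max=79
Recorded maximums: 79 79 79 79 35 71 71 71 71 79 79 79
Changes between consecutive maximums: 3

Answer: 3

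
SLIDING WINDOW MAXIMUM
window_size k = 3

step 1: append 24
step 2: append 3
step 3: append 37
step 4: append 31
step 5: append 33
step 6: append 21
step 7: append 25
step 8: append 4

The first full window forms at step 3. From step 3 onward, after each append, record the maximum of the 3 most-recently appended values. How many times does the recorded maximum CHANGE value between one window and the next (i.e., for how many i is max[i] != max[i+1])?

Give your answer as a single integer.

step 1: append 24 -> window=[24] (not full yet)
step 2: append 3 -> window=[24, 3] (not full yet)
step 3: append 37 -> window=[24, 3, 37] -> max=37
step 4: append 31 -> window=[3, 37, 31] -> max=37
step 5: append 33 -> window=[37, 31, 33] -> max=37
step 6: append 21 -> window=[31, 33, 21] -> max=33
step 7: append 25 -> window=[33, 21, 25] -> max=33
step 8: append 4 -> window=[21, 25, 4] -> max=25
Recorded maximums: 37 37 37 33 33 25
Changes between consecutive maximums: 2

Answer: 2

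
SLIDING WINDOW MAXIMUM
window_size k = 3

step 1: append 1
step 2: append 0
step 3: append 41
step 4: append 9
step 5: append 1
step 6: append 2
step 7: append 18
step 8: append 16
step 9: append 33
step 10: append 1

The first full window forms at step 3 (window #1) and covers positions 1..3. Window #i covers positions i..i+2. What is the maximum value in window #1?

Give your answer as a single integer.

step 1: append 1 -> window=[1] (not full yet)
step 2: append 0 -> window=[1, 0] (not full yet)
step 3: append 41 -> window=[1, 0, 41] -> max=41
Window #1 max = 41

Answer: 41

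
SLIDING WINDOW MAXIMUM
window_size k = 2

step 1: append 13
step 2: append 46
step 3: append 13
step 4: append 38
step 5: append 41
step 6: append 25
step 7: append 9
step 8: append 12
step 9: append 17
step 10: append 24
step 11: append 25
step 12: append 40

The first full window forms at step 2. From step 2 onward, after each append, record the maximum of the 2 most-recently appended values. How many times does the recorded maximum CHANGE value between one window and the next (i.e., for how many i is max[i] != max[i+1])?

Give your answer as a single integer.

step 1: append 13 -> window=[13] (not full yet)
step 2: append 46 -> window=[13, 46] -> max=46
step 3: append 13 -> window=[46, 13] -> max=46
step 4: append 38 -> window=[13, 38] -> max=38
step 5: append 41 -> window=[38, 41] -> max=41
step 6: append 25 -> window=[41, 25] -> max=41
step 7: append 9 -> window=[25, 9] -> max=25
step 8: append 12 -> window=[9, 12] -> max=12
step 9: append 17 -> window=[12, 17] -> max=17
step 10: append 24 -> window=[17, 24] -> max=24
step 11: append 25 -> window=[24, 25] -> max=25
step 12: append 40 -> window=[25, 40] -> max=40
Recorded maximums: 46 46 38 41 41 25 12 17 24 25 40
Changes between consecutive maximums: 8

Answer: 8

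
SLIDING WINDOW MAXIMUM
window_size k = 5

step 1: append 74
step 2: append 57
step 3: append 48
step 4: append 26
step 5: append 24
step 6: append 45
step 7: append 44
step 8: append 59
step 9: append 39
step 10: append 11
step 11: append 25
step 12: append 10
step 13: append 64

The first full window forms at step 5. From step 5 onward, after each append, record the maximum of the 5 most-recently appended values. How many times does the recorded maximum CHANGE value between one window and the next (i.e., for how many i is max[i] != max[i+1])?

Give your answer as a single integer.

Answer: 4

Derivation:
step 1: append 74 -> window=[74] (not full yet)
step 2: append 57 -> window=[74, 57] (not full yet)
step 3: append 48 -> window=[74, 57, 48] (not full yet)
step 4: append 26 -> window=[74, 57, 48, 26] (not full yet)
step 5: append 24 -> window=[74, 57, 48, 26, 24] -> max=74
step 6: append 45 -> window=[57, 48, 26, 24, 45] -> max=57
step 7: append 44 -> window=[48, 26, 24, 45, 44] -> max=48
step 8: append 59 -> window=[26, 24, 45, 44, 59] -> max=59
step 9: append 39 -> window=[24, 45, 44, 59, 39] -> max=59
step 10: append 11 -> window=[45, 44, 59, 39, 11] -> max=59
step 11: append 25 -> window=[44, 59, 39, 11, 25] -> max=59
step 12: append 10 -> window=[59, 39, 11, 25, 10] -> max=59
step 13: append 64 -> window=[39, 11, 25, 10, 64] -> max=64
Recorded maximums: 74 57 48 59 59 59 59 59 64
Changes between consecutive maximums: 4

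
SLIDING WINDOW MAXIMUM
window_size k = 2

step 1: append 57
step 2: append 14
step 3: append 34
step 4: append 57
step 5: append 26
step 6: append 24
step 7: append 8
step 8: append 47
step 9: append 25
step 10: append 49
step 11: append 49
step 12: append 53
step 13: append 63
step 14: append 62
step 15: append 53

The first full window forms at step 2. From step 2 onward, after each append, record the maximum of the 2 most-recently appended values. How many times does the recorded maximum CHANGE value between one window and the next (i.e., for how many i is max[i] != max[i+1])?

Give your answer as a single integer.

step 1: append 57 -> window=[57] (not full yet)
step 2: append 14 -> window=[57, 14] -> max=57
step 3: append 34 -> window=[14, 34] -> max=34
step 4: append 57 -> window=[34, 57] -> max=57
step 5: append 26 -> window=[57, 26] -> max=57
step 6: append 24 -> window=[26, 24] -> max=26
step 7: append 8 -> window=[24, 8] -> max=24
step 8: append 47 -> window=[8, 47] -> max=47
step 9: append 25 -> window=[47, 25] -> max=47
step 10: append 49 -> window=[25, 49] -> max=49
step 11: append 49 -> window=[49, 49] -> max=49
step 12: append 53 -> window=[49, 53] -> max=53
step 13: append 63 -> window=[53, 63] -> max=63
step 14: append 62 -> window=[63, 62] -> max=63
step 15: append 53 -> window=[62, 53] -> max=62
Recorded maximums: 57 34 57 57 26 24 47 47 49 49 53 63 63 62
Changes between consecutive maximums: 9

Answer: 9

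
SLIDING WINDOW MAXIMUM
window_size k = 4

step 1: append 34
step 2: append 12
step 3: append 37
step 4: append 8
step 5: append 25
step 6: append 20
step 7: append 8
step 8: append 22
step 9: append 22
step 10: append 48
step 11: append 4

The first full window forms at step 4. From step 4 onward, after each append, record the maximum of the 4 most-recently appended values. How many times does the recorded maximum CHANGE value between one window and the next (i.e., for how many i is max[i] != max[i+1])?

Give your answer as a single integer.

step 1: append 34 -> window=[34] (not full yet)
step 2: append 12 -> window=[34, 12] (not full yet)
step 3: append 37 -> window=[34, 12, 37] (not full yet)
step 4: append 8 -> window=[34, 12, 37, 8] -> max=37
step 5: append 25 -> window=[12, 37, 8, 25] -> max=37
step 6: append 20 -> window=[37, 8, 25, 20] -> max=37
step 7: append 8 -> window=[8, 25, 20, 8] -> max=25
step 8: append 22 -> window=[25, 20, 8, 22] -> max=25
step 9: append 22 -> window=[20, 8, 22, 22] -> max=22
step 10: append 48 -> window=[8, 22, 22, 48] -> max=48
step 11: append 4 -> window=[22, 22, 48, 4] -> max=48
Recorded maximums: 37 37 37 25 25 22 48 48
Changes between consecutive maximums: 3

Answer: 3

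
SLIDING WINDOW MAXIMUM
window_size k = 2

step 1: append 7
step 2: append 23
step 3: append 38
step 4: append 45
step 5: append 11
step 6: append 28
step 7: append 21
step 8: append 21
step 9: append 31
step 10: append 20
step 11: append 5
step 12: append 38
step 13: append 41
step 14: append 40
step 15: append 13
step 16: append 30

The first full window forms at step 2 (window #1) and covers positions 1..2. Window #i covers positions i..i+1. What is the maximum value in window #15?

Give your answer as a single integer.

Answer: 30

Derivation:
step 1: append 7 -> window=[7] (not full yet)
step 2: append 23 -> window=[7, 23] -> max=23
step 3: append 38 -> window=[23, 38] -> max=38
step 4: append 45 -> window=[38, 45] -> max=45
step 5: append 11 -> window=[45, 11] -> max=45
step 6: append 28 -> window=[11, 28] -> max=28
step 7: append 21 -> window=[28, 21] -> max=28
step 8: append 21 -> window=[21, 21] -> max=21
step 9: append 31 -> window=[21, 31] -> max=31
step 10: append 20 -> window=[31, 20] -> max=31
step 11: append 5 -> window=[20, 5] -> max=20
step 12: append 38 -> window=[5, 38] -> max=38
step 13: append 41 -> window=[38, 41] -> max=41
step 14: append 40 -> window=[41, 40] -> max=41
step 15: append 13 -> window=[40, 13] -> max=40
step 16: append 30 -> window=[13, 30] -> max=30
Window #15 max = 30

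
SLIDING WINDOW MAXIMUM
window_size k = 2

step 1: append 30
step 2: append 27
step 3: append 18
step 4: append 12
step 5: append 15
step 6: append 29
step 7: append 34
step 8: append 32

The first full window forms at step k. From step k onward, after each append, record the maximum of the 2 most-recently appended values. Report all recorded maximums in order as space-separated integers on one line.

step 1: append 30 -> window=[30] (not full yet)
step 2: append 27 -> window=[30, 27] -> max=30
step 3: append 18 -> window=[27, 18] -> max=27
step 4: append 12 -> window=[18, 12] -> max=18
step 5: append 15 -> window=[12, 15] -> max=15
step 6: append 29 -> window=[15, 29] -> max=29
step 7: append 34 -> window=[29, 34] -> max=34
step 8: append 32 -> window=[34, 32] -> max=34

Answer: 30 27 18 15 29 34 34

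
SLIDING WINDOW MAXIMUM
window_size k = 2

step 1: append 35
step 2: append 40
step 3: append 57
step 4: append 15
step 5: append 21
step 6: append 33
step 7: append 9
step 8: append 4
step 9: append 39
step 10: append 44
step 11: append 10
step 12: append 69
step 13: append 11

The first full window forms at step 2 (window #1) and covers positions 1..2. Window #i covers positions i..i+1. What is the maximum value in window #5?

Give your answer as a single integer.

Answer: 33

Derivation:
step 1: append 35 -> window=[35] (not full yet)
step 2: append 40 -> window=[35, 40] -> max=40
step 3: append 57 -> window=[40, 57] -> max=57
step 4: append 15 -> window=[57, 15] -> max=57
step 5: append 21 -> window=[15, 21] -> max=21
step 6: append 33 -> window=[21, 33] -> max=33
Window #5 max = 33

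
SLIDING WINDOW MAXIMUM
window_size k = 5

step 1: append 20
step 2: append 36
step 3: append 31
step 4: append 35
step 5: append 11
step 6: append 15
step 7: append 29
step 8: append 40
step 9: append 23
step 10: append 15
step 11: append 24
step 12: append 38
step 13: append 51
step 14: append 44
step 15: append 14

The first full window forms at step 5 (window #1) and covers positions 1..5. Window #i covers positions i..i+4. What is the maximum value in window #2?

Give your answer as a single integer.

step 1: append 20 -> window=[20] (not full yet)
step 2: append 36 -> window=[20, 36] (not full yet)
step 3: append 31 -> window=[20, 36, 31] (not full yet)
step 4: append 35 -> window=[20, 36, 31, 35] (not full yet)
step 5: append 11 -> window=[20, 36, 31, 35, 11] -> max=36
step 6: append 15 -> window=[36, 31, 35, 11, 15] -> max=36
Window #2 max = 36

Answer: 36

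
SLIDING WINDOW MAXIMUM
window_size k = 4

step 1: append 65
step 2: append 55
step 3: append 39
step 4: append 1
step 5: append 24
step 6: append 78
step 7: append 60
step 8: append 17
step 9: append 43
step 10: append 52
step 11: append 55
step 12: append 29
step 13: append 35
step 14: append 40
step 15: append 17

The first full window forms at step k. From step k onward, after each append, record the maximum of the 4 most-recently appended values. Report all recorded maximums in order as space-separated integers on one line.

Answer: 65 55 78 78 78 78 60 55 55 55 55 40

Derivation:
step 1: append 65 -> window=[65] (not full yet)
step 2: append 55 -> window=[65, 55] (not full yet)
step 3: append 39 -> window=[65, 55, 39] (not full yet)
step 4: append 1 -> window=[65, 55, 39, 1] -> max=65
step 5: append 24 -> window=[55, 39, 1, 24] -> max=55
step 6: append 78 -> window=[39, 1, 24, 78] -> max=78
step 7: append 60 -> window=[1, 24, 78, 60] -> max=78
step 8: append 17 -> window=[24, 78, 60, 17] -> max=78
step 9: append 43 -> window=[78, 60, 17, 43] -> max=78
step 10: append 52 -> window=[60, 17, 43, 52] -> max=60
step 11: append 55 -> window=[17, 43, 52, 55] -> max=55
step 12: append 29 -> window=[43, 52, 55, 29] -> max=55
step 13: append 35 -> window=[52, 55, 29, 35] -> max=55
step 14: append 40 -> window=[55, 29, 35, 40] -> max=55
step 15: append 17 -> window=[29, 35, 40, 17] -> max=40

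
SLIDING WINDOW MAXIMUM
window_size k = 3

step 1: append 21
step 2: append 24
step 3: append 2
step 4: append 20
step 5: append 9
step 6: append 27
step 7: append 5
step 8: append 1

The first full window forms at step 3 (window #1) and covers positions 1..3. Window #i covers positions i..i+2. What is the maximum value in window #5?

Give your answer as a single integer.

step 1: append 21 -> window=[21] (not full yet)
step 2: append 24 -> window=[21, 24] (not full yet)
step 3: append 2 -> window=[21, 24, 2] -> max=24
step 4: append 20 -> window=[24, 2, 20] -> max=24
step 5: append 9 -> window=[2, 20, 9] -> max=20
step 6: append 27 -> window=[20, 9, 27] -> max=27
step 7: append 5 -> window=[9, 27, 5] -> max=27
Window #5 max = 27

Answer: 27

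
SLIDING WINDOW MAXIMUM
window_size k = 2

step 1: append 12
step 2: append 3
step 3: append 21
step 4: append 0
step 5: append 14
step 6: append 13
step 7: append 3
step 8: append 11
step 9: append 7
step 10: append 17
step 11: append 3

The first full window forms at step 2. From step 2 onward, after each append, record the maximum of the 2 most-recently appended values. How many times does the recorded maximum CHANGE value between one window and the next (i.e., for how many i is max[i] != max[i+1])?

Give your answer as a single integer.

Answer: 5

Derivation:
step 1: append 12 -> window=[12] (not full yet)
step 2: append 3 -> window=[12, 3] -> max=12
step 3: append 21 -> window=[3, 21] -> max=21
step 4: append 0 -> window=[21, 0] -> max=21
step 5: append 14 -> window=[0, 14] -> max=14
step 6: append 13 -> window=[14, 13] -> max=14
step 7: append 3 -> window=[13, 3] -> max=13
step 8: append 11 -> window=[3, 11] -> max=11
step 9: append 7 -> window=[11, 7] -> max=11
step 10: append 17 -> window=[7, 17] -> max=17
step 11: append 3 -> window=[17, 3] -> max=17
Recorded maximums: 12 21 21 14 14 13 11 11 17 17
Changes between consecutive maximums: 5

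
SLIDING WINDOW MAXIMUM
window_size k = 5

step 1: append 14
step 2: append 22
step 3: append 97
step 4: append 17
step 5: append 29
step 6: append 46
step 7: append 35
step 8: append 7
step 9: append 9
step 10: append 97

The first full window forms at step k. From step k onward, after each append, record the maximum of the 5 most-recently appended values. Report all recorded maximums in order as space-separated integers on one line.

step 1: append 14 -> window=[14] (not full yet)
step 2: append 22 -> window=[14, 22] (not full yet)
step 3: append 97 -> window=[14, 22, 97] (not full yet)
step 4: append 17 -> window=[14, 22, 97, 17] (not full yet)
step 5: append 29 -> window=[14, 22, 97, 17, 29] -> max=97
step 6: append 46 -> window=[22, 97, 17, 29, 46] -> max=97
step 7: append 35 -> window=[97, 17, 29, 46, 35] -> max=97
step 8: append 7 -> window=[17, 29, 46, 35, 7] -> max=46
step 9: append 9 -> window=[29, 46, 35, 7, 9] -> max=46
step 10: append 97 -> window=[46, 35, 7, 9, 97] -> max=97

Answer: 97 97 97 46 46 97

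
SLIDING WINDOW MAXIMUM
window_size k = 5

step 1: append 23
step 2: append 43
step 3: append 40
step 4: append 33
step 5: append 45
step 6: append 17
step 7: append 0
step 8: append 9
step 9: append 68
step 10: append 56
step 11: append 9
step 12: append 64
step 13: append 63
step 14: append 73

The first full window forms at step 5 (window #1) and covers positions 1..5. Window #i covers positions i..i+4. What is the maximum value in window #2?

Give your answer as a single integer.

step 1: append 23 -> window=[23] (not full yet)
step 2: append 43 -> window=[23, 43] (not full yet)
step 3: append 40 -> window=[23, 43, 40] (not full yet)
step 4: append 33 -> window=[23, 43, 40, 33] (not full yet)
step 5: append 45 -> window=[23, 43, 40, 33, 45] -> max=45
step 6: append 17 -> window=[43, 40, 33, 45, 17] -> max=45
Window #2 max = 45

Answer: 45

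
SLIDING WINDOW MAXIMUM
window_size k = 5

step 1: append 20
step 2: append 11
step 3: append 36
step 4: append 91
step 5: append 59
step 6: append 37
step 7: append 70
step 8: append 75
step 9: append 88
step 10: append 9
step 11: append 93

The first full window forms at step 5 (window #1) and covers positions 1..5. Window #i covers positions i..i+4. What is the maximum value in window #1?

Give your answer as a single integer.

Answer: 91

Derivation:
step 1: append 20 -> window=[20] (not full yet)
step 2: append 11 -> window=[20, 11] (not full yet)
step 3: append 36 -> window=[20, 11, 36] (not full yet)
step 4: append 91 -> window=[20, 11, 36, 91] (not full yet)
step 5: append 59 -> window=[20, 11, 36, 91, 59] -> max=91
Window #1 max = 91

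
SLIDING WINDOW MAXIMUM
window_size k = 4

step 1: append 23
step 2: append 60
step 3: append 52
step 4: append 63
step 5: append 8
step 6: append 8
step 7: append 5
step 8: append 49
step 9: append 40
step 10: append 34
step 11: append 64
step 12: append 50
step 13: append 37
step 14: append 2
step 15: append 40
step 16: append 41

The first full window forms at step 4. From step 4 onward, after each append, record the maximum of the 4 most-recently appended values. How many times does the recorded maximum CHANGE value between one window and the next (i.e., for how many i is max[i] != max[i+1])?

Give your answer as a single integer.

Answer: 4

Derivation:
step 1: append 23 -> window=[23] (not full yet)
step 2: append 60 -> window=[23, 60] (not full yet)
step 3: append 52 -> window=[23, 60, 52] (not full yet)
step 4: append 63 -> window=[23, 60, 52, 63] -> max=63
step 5: append 8 -> window=[60, 52, 63, 8] -> max=63
step 6: append 8 -> window=[52, 63, 8, 8] -> max=63
step 7: append 5 -> window=[63, 8, 8, 5] -> max=63
step 8: append 49 -> window=[8, 8, 5, 49] -> max=49
step 9: append 40 -> window=[8, 5, 49, 40] -> max=49
step 10: append 34 -> window=[5, 49, 40, 34] -> max=49
step 11: append 64 -> window=[49, 40, 34, 64] -> max=64
step 12: append 50 -> window=[40, 34, 64, 50] -> max=64
step 13: append 37 -> window=[34, 64, 50, 37] -> max=64
step 14: append 2 -> window=[64, 50, 37, 2] -> max=64
step 15: append 40 -> window=[50, 37, 2, 40] -> max=50
step 16: append 41 -> window=[37, 2, 40, 41] -> max=41
Recorded maximums: 63 63 63 63 49 49 49 64 64 64 64 50 41
Changes between consecutive maximums: 4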